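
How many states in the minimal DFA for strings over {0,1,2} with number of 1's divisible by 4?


Track (count of 1) mod 4: states 0..3, accept at 0
Minimal DFA: 4 states


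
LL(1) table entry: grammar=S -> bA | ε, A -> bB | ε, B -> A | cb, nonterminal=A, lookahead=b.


For [A, b]: 'b' ∈ FIRST(bB)
Entry: A -> bB


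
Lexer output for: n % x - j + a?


Scan left to right, longest-match per lexeme
Tokens: ID(n), OP(%), ID(x), OP(-), ID(j), OP(+), ID(a)


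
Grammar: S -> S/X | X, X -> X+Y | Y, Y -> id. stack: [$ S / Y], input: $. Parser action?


'Y' (not preceded by X+) is the handle for X -> Y
Action: reduce (X -> Y)


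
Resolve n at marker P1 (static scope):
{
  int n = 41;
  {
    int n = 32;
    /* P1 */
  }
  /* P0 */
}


n declared in the same block as P1
n = 32


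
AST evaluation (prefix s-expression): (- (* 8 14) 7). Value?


Evaluate inner: (* 8 14) = 112
Evaluate root: (- 112 7) = 105
Result: 105


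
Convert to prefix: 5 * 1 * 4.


left-to-right (same/higher precedence on left): tree is (* (* 5 1) 4)
Prefix: * * 5 1 4


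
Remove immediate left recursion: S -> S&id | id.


Left-recursive alternatives: S&id; non-recursive: id
Introduce S': S -> idS', S' -> &idS' | ε


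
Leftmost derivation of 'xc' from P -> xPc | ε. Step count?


Derivation: P => xPc => xc
Steps: 2


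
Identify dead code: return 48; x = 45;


statement follows a return and is unreachable
Dead: 'x = 45'


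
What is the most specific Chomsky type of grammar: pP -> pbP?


LHS has context (more than one symbol) and |LHS| ≤ |RHS|
Classification: Type 1 (Context-Sensitive)


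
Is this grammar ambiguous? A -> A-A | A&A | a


'a-a&a' has two parse trees (no precedence encoded between - and &)
Ambiguous


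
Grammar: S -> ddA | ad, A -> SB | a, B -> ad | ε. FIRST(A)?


Per alternative of A: FIRST(SB) = {a, d}; FIRST(a) = {a}
FIRST(A) = {a, d}


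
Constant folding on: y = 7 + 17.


7 + 17 = 24 at compile time
Optimized: y = 24


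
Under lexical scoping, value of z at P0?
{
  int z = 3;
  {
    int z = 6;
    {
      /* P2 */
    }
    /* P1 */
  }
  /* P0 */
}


z declared in the same block as P0
z = 3


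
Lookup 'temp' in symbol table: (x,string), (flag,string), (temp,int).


Lookup 'temp' → type int


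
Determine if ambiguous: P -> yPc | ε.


balanced y^n…c^n: each string has a unique parse
Unambiguous


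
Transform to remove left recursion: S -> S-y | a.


Left-recursive alternatives: S-y; non-recursive: a
Introduce S': S -> aS', S' -> -yS' | ε


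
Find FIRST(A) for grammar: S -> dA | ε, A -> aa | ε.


Per alternative of A: FIRST(aa) = {a}; FIRST(ε) = {ε}
FIRST(A) = {a, ε}


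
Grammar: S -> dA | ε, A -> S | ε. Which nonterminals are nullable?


A nonterminal is nullable iff some alternative derives ε (directly, or every symbol in it is nullable)
Nullable: {A, S}


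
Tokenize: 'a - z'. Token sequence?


Scan left to right, longest-match per lexeme
Tokens: ID(a), OP(-), ID(z)


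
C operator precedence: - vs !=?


'-' is additive (level 9); '!=' is equality (level 6)
Higher level binds tighter
'-' has higher precedence than '!='


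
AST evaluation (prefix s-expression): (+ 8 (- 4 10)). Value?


Evaluate inner: (- 4 10) = -6
Evaluate root: (+ 8 -6) = 2
Result: 2


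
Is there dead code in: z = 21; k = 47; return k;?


z is assigned but never read
Dead: 'z = 21'


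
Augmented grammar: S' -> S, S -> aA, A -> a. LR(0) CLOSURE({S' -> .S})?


Start: S' -> .S
For each item with dot before a nonterminal B, add B -> .γ for every B-production
Closure: [S' -> .S, S -> .aA]


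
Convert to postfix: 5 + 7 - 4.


Left to right (same or higher precedence on left)
Postfix: 5 7 + 4 -


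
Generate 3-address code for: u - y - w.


Break into single-operator statements:
t1 = u - y
t2 = t1 - w


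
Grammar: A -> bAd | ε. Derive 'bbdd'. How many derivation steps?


Derivation: A => bAd => bbAdd => bbdd
Steps: 3


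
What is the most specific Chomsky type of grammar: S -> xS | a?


Right-linear: every RHS is a terminal or a terminal followed by one nonterminal
Classification: Type 3 (Regular)


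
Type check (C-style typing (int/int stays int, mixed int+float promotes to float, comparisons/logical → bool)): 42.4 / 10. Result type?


Operand types: float / int
Rule: mixed int/float promotes to float; int/int stays int
Result type: float


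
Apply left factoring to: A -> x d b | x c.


Common prefix: 'x'
Factored: A -> x A', A' -> d b | c


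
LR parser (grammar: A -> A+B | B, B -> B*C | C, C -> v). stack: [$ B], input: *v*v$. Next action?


shift '*' to continue B -> B*C
Action: shift


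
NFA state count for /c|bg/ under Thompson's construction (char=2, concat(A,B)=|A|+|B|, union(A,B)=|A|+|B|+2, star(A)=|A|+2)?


Syntax tree has 3 char leaf(s), 1 union(s), 0 star(s)
chars contribute 3×2 = 6; each union adds +2; each star adds +2
Total: 6 + 2 + 0 = 8 states


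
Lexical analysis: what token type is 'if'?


Pattern: reserved word
Type: KEYWORD


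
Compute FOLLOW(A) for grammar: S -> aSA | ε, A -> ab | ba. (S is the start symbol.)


$ ∈ FOLLOW(S). For each A -> αBβ: add FIRST(β)\{ε} to FOLLOW(B); if β nullable, add FOLLOW(A).
FOLLOW(A) = {$, a, b}


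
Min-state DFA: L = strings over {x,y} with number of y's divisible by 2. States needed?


Track (count of y) mod 2: states 0..1, accept at 0
Minimal DFA: 2 states


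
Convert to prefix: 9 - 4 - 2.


left-to-right (same/higher precedence on left): tree is (- (- 9 4) 2)
Prefix: - - 9 4 2


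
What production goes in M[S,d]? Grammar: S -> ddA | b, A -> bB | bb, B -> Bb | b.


For [S, d]: 'd' ∈ FIRST(ddA)
Entry: S -> ddA


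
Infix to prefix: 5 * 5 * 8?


left-to-right (same/higher precedence on left): tree is (* (* 5 5) 8)
Prefix: * * 5 5 8


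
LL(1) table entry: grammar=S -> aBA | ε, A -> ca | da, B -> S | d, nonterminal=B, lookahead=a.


For [B, a]: 'a' ∈ FIRST(S)
Entry: B -> S


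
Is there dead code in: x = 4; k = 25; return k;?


x is assigned but never read
Dead: 'x = 4'


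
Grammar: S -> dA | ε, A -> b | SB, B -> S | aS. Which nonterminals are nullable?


A nonterminal is nullable iff some alternative derives ε (directly, or every symbol in it is nullable)
Nullable: {A, B, S}


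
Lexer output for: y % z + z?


Scan left to right, longest-match per lexeme
Tokens: ID(y), OP(%), ID(z), OP(+), ID(z)


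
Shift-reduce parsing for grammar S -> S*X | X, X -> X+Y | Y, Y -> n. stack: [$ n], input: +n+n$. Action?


'n' on top is the handle for Y -> n
Action: reduce (Y -> n)


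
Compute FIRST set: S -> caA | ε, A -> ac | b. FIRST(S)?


Per alternative of S: FIRST(caA) = {c}; FIRST(ε) = {ε}
FIRST(S) = {c, ε}


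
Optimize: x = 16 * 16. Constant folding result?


16 * 16 = 256 at compile time
Optimized: x = 256


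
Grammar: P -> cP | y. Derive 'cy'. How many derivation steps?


Derivation: P => cP => cy
Steps: 2


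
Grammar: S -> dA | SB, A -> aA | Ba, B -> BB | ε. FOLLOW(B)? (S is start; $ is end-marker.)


$ ∈ FOLLOW(S). For each A -> αBβ: add FIRST(β)\{ε} to FOLLOW(B); if β nullable, add FOLLOW(A).
FOLLOW(B) = {$, a}


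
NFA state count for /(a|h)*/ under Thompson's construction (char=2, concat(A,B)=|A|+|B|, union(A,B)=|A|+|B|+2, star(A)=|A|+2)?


Syntax tree has 2 char leaf(s), 1 union(s), 1 star(s)
chars contribute 2×2 = 4; each union adds +2; each star adds +2
Total: 4 + 2 + 2 = 8 states


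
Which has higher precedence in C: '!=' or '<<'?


'<<' is shift (level 8); '!=' is equality (level 6)
Higher level binds tighter
'<<' has higher precedence than '!='


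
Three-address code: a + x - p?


Break into single-operator statements:
t1 = a + x
t2 = t1 - p


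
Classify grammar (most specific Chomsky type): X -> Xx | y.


Left-linear: every RHS is a terminal or one nonterminal followed by a terminal
Classification: Type 3 (Regular)


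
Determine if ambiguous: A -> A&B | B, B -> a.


precedence layered via separate nonterminal B: deterministic
Unambiguous


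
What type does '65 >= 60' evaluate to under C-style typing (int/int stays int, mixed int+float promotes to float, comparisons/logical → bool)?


Operand types: int >= int
Rule: comparison yields bool
Result type: bool


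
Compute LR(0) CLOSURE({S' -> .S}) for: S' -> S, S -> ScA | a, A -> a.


Start: S' -> .S
For each item with dot before a nonterminal B, add B -> .γ for every B-production
Closure: [S' -> .S, S -> .ScA, S -> .a]


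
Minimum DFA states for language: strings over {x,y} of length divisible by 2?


Track length mod 2: states 0..1, accept at 0
Minimal DFA: 2 states


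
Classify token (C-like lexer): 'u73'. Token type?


Pattern: letter/underscore followed by alphanumerics, not a keyword
Type: IDENTIFIER


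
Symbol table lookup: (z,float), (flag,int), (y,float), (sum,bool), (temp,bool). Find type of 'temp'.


Lookup 'temp' → type bool


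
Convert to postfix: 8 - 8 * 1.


* has higher precedence, evaluate 8*1 first
Postfix: 8 8 1 * -


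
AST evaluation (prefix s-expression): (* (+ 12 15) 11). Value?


Evaluate inner: (+ 12 15) = 27
Evaluate root: (* 27 11) = 297
Result: 297


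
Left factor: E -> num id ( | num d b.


Common prefix: 'num'
Factored: E -> num E', E' -> id ( | d b


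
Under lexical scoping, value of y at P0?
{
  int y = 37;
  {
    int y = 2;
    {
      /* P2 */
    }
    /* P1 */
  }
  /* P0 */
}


y declared in the same block as P0
y = 37


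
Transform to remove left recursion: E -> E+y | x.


Left-recursive alternatives: E+y; non-recursive: x
Introduce E': E -> xE', E' -> +yE' | ε


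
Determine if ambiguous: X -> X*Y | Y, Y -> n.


precedence layered via separate nonterminal Y: deterministic
Unambiguous


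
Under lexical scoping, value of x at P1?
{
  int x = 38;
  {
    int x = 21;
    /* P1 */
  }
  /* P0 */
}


x declared in the same block as P1
x = 21


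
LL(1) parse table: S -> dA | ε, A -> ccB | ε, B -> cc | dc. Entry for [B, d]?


For [B, d]: 'd' ∈ FIRST(dc)
Entry: B -> dc


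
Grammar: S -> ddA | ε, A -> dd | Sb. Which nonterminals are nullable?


A nonterminal is nullable iff some alternative derives ε (directly, or every symbol in it is nullable)
Nullable: {S}


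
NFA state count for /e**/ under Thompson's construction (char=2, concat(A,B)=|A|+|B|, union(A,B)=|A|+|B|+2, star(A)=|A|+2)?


Syntax tree has 1 char leaf(s), 0 union(s), 2 star(s)
chars contribute 1×2 = 2; each union adds +2; each star adds +2
Total: 2 + 0 + 4 = 6 states


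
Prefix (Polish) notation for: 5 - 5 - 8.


left-to-right (same/higher precedence on left): tree is (- (- 5 5) 8)
Prefix: - - 5 5 8


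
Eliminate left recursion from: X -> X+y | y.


Left-recursive alternatives: X+y; non-recursive: y
Introduce X': X -> yX', X' -> +yX' | ε


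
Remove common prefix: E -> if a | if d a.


Common prefix: 'if'
Factored: E -> if E', E' -> a | d a


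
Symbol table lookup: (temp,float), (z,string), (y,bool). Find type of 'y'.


Lookup 'y' → type bool


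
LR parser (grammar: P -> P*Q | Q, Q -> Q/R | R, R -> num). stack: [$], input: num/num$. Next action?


no handle on stack; shift 'num'
Action: shift


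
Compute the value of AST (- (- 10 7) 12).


Evaluate inner: (- 10 7) = 3
Evaluate root: (- 3 12) = -9
Result: -9


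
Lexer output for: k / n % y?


Scan left to right, longest-match per lexeme
Tokens: ID(k), OP(/), ID(n), OP(%), ID(y)


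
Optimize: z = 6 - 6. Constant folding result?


6 - 6 = 0 at compile time
Optimized: z = 0


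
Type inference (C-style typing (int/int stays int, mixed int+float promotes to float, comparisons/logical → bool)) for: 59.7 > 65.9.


Operand types: float > float
Rule: comparison yields bool
Result type: bool


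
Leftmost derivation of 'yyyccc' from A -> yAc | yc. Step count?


Derivation: A => yAc => yyAcc => yyyccc
Steps: 3


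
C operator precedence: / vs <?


'/' is multiplicative (level 10); '<' is relational (level 7)
Higher level binds tighter
'/' has higher precedence than '<'


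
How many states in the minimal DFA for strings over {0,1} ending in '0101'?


Track the longest suffix of input matching a prefix of '0101': 5 classes (prefixes of length 0..4)
Minimal DFA: 5 states


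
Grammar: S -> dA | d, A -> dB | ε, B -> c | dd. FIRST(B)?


Per alternative of B: FIRST(c) = {c}; FIRST(dd) = {d}
FIRST(B) = {c, d}


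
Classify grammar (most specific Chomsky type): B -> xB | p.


Right-linear: every RHS is a terminal or a terminal followed by one nonterminal
Classification: Type 3 (Regular)


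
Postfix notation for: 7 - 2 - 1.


Left to right (same or higher precedence on left)
Postfix: 7 2 - 1 -


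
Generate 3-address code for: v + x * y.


Break into single-operator statements:
t1 = x * y
t2 = v + t1


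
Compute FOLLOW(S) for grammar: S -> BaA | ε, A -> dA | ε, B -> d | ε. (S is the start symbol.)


$ ∈ FOLLOW(S). For each A -> αBβ: add FIRST(β)\{ε} to FOLLOW(B); if β nullable, add FOLLOW(A).
FOLLOW(S) = {$}


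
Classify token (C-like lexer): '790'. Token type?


Pattern: digits only
Type: INTEGER_LITERAL


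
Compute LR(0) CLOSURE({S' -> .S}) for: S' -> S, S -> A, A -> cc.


Start: S' -> .S
For each item with dot before a nonterminal B, add B -> .γ for every B-production
Closure: [S' -> .S, S -> .A, A -> .cc]


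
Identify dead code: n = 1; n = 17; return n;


first assignment to n is overwritten before any read
Dead: 'n = 1'


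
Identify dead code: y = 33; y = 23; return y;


first assignment to y is overwritten before any read
Dead: 'y = 33'


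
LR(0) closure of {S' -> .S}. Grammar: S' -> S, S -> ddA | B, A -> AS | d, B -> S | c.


Start: S' -> .S
For each item with dot before a nonterminal B, add B -> .γ for every B-production
Closure: [S' -> .S, S -> .ddA, S -> .B, B -> .S, B -> .c]


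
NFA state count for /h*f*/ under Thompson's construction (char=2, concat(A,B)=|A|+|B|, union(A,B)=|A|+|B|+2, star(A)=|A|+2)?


Syntax tree has 2 char leaf(s), 0 union(s), 2 star(s)
chars contribute 2×2 = 4; each union adds +2; each star adds +2
Total: 4 + 0 + 4 = 8 states


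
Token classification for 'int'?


Pattern: reserved word
Type: KEYWORD


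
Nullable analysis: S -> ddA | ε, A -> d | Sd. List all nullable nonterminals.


A nonterminal is nullable iff some alternative derives ε (directly, or every symbol in it is nullable)
Nullable: {S}


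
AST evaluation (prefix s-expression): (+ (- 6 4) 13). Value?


Evaluate inner: (- 6 4) = 2
Evaluate root: (+ 2 13) = 15
Result: 15


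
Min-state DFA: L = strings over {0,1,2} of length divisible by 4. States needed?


Track length mod 4: states 0..3, accept at 0
Minimal DFA: 4 states


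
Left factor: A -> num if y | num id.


Common prefix: 'num'
Factored: A -> num A', A' -> if y | id


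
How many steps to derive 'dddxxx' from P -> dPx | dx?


Derivation: P => dPx => ddPxx => dddxxx
Steps: 3


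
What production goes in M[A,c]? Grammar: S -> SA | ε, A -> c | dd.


For [A, c]: 'c' ∈ FIRST(c)
Entry: A -> c


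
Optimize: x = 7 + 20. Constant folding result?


7 + 20 = 27 at compile time
Optimized: x = 27


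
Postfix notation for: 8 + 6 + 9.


Left to right (same or higher precedence on left)
Postfix: 8 6 + 9 +


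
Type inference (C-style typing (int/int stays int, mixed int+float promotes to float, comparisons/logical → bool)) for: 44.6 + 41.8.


Operand types: float + float
Rule: mixed int/float promotes to float; int/int stays int
Result type: float


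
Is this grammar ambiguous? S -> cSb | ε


balanced c^n…b^n: each string has a unique parse
Unambiguous


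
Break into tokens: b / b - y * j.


Scan left to right, longest-match per lexeme
Tokens: ID(b), OP(/), ID(b), OP(-), ID(y), OP(*), ID(j)


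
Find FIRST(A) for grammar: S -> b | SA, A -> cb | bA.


Per alternative of A: FIRST(cb) = {c}; FIRST(bA) = {b}
FIRST(A) = {b, c}


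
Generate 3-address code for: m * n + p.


Break into single-operator statements:
t1 = m * n
t2 = t1 + p


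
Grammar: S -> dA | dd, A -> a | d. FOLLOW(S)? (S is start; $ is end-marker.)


$ ∈ FOLLOW(S). For each A -> αBβ: add FIRST(β)\{ε} to FOLLOW(B); if β nullable, add FOLLOW(A).
FOLLOW(S) = {$}


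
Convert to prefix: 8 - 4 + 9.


left-to-right (same/higher precedence on left): tree is (+ (- 8 4) 9)
Prefix: + - 8 4 9


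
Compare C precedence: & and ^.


'&' is bitwise AND (level 5); '^' is bitwise XOR (level 4)
Higher level binds tighter
'&' has higher precedence than '^'


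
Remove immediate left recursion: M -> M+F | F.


Left-recursive alternatives: M+F; non-recursive: F
Introduce M': M -> FM', M' -> +FM' | ε


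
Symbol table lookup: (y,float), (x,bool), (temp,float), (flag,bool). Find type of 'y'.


Lookup 'y' → type float


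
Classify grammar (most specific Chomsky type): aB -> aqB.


LHS has context (more than one symbol) and |LHS| ≤ |RHS|
Classification: Type 1 (Context-Sensitive)


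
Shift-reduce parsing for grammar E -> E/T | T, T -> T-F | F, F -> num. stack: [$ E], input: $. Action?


start symbol E on stack, input exhausted
Action: accept


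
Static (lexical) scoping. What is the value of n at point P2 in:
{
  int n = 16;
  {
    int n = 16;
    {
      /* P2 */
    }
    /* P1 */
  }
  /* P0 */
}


P2's block does not declare n; resolves to the enclosing declaration at depth 1
n = 16


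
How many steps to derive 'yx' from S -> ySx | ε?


Derivation: S => ySx => yx
Steps: 2


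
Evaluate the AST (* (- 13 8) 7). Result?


Evaluate inner: (- 13 8) = 5
Evaluate root: (* 5 7) = 35
Result: 35


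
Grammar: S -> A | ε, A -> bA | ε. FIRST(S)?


Per alternative of S: FIRST(A) = {b, ε}; FIRST(ε) = {ε}
FIRST(S) = {b, ε}


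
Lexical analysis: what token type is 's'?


Pattern: letter/underscore followed by alphanumerics, not a keyword
Type: IDENTIFIER


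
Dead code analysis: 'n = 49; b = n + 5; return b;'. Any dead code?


n is read by b's definition; b is returned
No dead code


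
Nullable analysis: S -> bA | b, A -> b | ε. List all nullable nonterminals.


A nonterminal is nullable iff some alternative derives ε (directly, or every symbol in it is nullable)
Nullable: {A}


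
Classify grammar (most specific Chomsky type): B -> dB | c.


Right-linear: every RHS is a terminal or a terminal followed by one nonterminal
Classification: Type 3 (Regular)


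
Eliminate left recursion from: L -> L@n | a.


Left-recursive alternatives: L@n; non-recursive: a
Introduce L': L -> aL', L' -> @nL' | ε


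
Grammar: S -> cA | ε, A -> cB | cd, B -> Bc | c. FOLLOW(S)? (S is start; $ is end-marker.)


$ ∈ FOLLOW(S). For each A -> αBβ: add FIRST(β)\{ε} to FOLLOW(B); if β nullable, add FOLLOW(A).
FOLLOW(S) = {$}


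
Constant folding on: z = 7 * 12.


7 * 12 = 84 at compile time
Optimized: z = 84


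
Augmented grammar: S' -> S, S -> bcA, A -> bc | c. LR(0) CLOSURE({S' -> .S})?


Start: S' -> .S
For each item with dot before a nonterminal B, add B -> .γ for every B-production
Closure: [S' -> .S, S -> .bcA]


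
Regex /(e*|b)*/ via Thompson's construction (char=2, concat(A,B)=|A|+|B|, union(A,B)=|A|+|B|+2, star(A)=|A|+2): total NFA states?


Syntax tree has 2 char leaf(s), 1 union(s), 2 star(s)
chars contribute 2×2 = 4; each union adds +2; each star adds +2
Total: 4 + 2 + 4 = 10 states


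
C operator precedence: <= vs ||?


'<=' is relational (level 7); '||' is logical OR (level 1)
Higher level binds tighter
'<=' has higher precedence than '||'


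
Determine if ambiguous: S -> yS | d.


right-linear, alternatives start with distinct terminals 'y' vs 'd': unique leftmost derivation
Unambiguous


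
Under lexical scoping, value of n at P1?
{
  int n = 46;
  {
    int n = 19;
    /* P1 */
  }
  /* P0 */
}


n declared in the same block as P1
n = 19


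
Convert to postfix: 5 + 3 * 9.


* has higher precedence, evaluate 3*9 first
Postfix: 5 3 9 * +


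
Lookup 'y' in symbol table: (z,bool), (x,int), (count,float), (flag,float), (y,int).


Lookup 'y' → type int


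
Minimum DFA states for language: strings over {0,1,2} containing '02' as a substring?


KMP-style automaton: 2 progress states + 1 absorbing accept = 3
Minimal DFA: 3 states


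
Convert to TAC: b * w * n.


Break into single-operator statements:
t1 = b * w
t2 = t1 * n


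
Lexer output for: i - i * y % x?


Scan left to right, longest-match per lexeme
Tokens: ID(i), OP(-), ID(i), OP(*), ID(y), OP(%), ID(x)


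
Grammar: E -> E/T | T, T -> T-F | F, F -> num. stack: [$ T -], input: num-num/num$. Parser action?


no handle; shift 'num'
Action: shift


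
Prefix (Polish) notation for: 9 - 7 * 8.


'*' binds tighter: tree is (- 9 (* 7 8))
Prefix: - 9 * 7 8


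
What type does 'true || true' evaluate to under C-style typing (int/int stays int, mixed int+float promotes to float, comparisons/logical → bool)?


Operand types: bool || bool
Rule: logical operators take bool operands and yield bool
Result type: bool


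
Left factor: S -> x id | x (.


Common prefix: 'x'
Factored: S -> x S', S' -> id | (


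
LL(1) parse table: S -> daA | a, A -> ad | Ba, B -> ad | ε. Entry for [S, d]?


For [S, d]: 'd' ∈ FIRST(daA)
Entry: S -> daA


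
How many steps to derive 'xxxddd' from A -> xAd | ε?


Derivation: A => xAd => xxAdd => xxxAddd => xxxddd
Steps: 4


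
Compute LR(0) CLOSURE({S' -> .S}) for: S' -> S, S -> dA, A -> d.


Start: S' -> .S
For each item with dot before a nonterminal B, add B -> .γ for every B-production
Closure: [S' -> .S, S -> .dA]


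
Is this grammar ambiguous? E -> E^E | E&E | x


'x^x&x' has two parse trees (no precedence encoded between ^ and &)
Ambiguous


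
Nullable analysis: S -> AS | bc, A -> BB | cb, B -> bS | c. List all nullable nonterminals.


A nonterminal is nullable iff some alternative derives ε (directly, or every symbol in it is nullable)
Nullable: {}


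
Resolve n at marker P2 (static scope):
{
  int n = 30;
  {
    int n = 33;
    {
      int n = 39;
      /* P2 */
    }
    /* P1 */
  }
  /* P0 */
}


n declared in the same block as P2
n = 39


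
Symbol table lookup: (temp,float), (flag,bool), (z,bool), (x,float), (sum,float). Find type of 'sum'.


Lookup 'sum' → type float


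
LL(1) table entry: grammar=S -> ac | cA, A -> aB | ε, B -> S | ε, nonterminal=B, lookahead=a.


For [B, a]: 'a' ∈ FIRST(S)
Entry: B -> S


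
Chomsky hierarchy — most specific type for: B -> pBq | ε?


Single nonterminal LHS, but p^n q^n is not regular
Classification: Type 2 (Context-Free)


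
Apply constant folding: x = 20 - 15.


20 - 15 = 5 at compile time
Optimized: x = 5


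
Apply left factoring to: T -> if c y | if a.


Common prefix: 'if'
Factored: T -> if T', T' -> c y | a


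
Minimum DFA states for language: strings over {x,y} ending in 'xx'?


Track the longest suffix of input matching a prefix of 'xx': 3 classes (prefixes of length 0..2)
Minimal DFA: 3 states


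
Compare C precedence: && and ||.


'&&' is logical AND (level 2); '||' is logical OR (level 1)
Higher level binds tighter
'&&' has higher precedence than '||'


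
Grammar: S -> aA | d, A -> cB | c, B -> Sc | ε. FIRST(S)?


Per alternative of S: FIRST(aA) = {a}; FIRST(d) = {d}
FIRST(S) = {a, d}


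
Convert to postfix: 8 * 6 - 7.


Left to right (same or higher precedence on left)
Postfix: 8 6 * 7 -


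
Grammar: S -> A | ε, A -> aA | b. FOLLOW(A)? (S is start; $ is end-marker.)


$ ∈ FOLLOW(S). For each A -> αBβ: add FIRST(β)\{ε} to FOLLOW(B); if β nullable, add FOLLOW(A).
FOLLOW(A) = {$}


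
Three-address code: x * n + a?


Break into single-operator statements:
t1 = x * n
t2 = t1 + a


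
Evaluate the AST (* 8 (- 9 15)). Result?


Evaluate inner: (- 9 15) = -6
Evaluate root: (* 8 -6) = -48
Result: -48


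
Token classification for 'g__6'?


Pattern: letter/underscore followed by alphanumerics, not a keyword
Type: IDENTIFIER


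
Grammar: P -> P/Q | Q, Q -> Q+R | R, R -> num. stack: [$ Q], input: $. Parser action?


lookahead ∉ {+} so Q won't extend; reduce P -> Q
Action: reduce (P -> Q)


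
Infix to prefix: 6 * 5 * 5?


left-to-right (same/higher precedence on left): tree is (* (* 6 5) 5)
Prefix: * * 6 5 5


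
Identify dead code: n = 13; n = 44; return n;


first assignment to n is overwritten before any read
Dead: 'n = 13'


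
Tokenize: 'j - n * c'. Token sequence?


Scan left to right, longest-match per lexeme
Tokens: ID(j), OP(-), ID(n), OP(*), ID(c)


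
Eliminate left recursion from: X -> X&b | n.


Left-recursive alternatives: X&b; non-recursive: n
Introduce X': X -> nX', X' -> &bX' | ε


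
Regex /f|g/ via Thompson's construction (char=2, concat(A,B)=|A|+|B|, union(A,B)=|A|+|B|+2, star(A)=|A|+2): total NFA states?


Syntax tree has 2 char leaf(s), 1 union(s), 0 star(s)
chars contribute 2×2 = 4; each union adds +2; each star adds +2
Total: 4 + 2 + 0 = 6 states


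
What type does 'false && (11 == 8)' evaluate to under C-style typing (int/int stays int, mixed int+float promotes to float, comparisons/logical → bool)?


Operand types: bool && bool
Rule: logical operators take bool operands and yield bool
Result type: bool


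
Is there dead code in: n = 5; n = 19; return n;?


first assignment to n is overwritten before any read
Dead: 'n = 5'


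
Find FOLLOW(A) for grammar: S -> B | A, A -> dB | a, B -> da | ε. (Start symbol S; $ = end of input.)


$ ∈ FOLLOW(S). For each A -> αBβ: add FIRST(β)\{ε} to FOLLOW(B); if β nullable, add FOLLOW(A).
FOLLOW(A) = {$}


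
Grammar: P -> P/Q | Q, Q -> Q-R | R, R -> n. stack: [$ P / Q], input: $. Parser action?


handle 'P/Q' on top; lookahead ∈ FOLLOW(P) = {/, $}
Action: reduce (P -> P/Q)


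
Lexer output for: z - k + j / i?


Scan left to right, longest-match per lexeme
Tokens: ID(z), OP(-), ID(k), OP(+), ID(j), OP(/), ID(i)


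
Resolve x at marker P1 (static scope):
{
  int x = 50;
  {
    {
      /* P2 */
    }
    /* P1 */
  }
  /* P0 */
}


P1's block does not declare x; resolves to the enclosing declaration at depth 0
x = 50


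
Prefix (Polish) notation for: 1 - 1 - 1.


left-to-right (same/higher precedence on left): tree is (- (- 1 1) 1)
Prefix: - - 1 1 1


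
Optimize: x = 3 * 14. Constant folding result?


3 * 14 = 42 at compile time
Optimized: x = 42


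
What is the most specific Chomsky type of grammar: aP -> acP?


LHS has context (more than one symbol) and |LHS| ≤ |RHS|
Classification: Type 1 (Context-Sensitive)


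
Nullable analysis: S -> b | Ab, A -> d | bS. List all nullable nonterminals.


A nonterminal is nullable iff some alternative derives ε (directly, or every symbol in it is nullable)
Nullable: {}


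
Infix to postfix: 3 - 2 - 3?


Left to right (same or higher precedence on left)
Postfix: 3 2 - 3 -


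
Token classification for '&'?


Pattern: operator symbol
Type: OPERATOR


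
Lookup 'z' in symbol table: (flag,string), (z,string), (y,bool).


Lookup 'z' → type string


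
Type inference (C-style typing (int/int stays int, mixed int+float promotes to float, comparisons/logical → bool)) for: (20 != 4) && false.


Operand types: bool && bool
Rule: logical operators take bool operands and yield bool
Result type: bool


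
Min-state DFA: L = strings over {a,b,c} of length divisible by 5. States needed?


Track length mod 5: states 0..4, accept at 0
Minimal DFA: 5 states


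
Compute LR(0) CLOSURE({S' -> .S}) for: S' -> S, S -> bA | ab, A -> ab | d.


Start: S' -> .S
For each item with dot before a nonterminal B, add B -> .γ for every B-production
Closure: [S' -> .S, S -> .bA, S -> .ab]


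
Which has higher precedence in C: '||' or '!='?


'!=' is equality (level 6); '||' is logical OR (level 1)
Higher level binds tighter
'!=' has higher precedence than '||'


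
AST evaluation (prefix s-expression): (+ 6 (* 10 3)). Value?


Evaluate inner: (* 10 3) = 30
Evaluate root: (+ 6 30) = 36
Result: 36


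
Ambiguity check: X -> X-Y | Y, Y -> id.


precedence layered via separate nonterminal Y: deterministic
Unambiguous


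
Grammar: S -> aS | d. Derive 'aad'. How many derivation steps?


Derivation: S => aS => aaS => aad
Steps: 3


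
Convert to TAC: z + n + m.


Break into single-operator statements:
t1 = z + n
t2 = t1 + m


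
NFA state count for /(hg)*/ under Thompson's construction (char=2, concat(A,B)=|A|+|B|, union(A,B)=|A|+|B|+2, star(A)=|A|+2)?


Syntax tree has 2 char leaf(s), 0 union(s), 1 star(s)
chars contribute 2×2 = 4; each union adds +2; each star adds +2
Total: 4 + 0 + 2 = 6 states


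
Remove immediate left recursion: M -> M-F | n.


Left-recursive alternatives: M-F; non-recursive: n
Introduce M': M -> nM', M' -> -FM' | ε


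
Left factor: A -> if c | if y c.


Common prefix: 'if'
Factored: A -> if A', A' -> c | y c


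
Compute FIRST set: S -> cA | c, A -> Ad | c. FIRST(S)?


Per alternative of S: FIRST(cA) = {c}; FIRST(c) = {c}
FIRST(S) = {c}


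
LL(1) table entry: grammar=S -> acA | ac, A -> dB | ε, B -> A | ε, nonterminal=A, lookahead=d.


For [A, d]: 'd' ∈ FIRST(dB)
Entry: A -> dB


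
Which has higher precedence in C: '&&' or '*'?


'*' is multiplicative (level 10); '&&' is logical AND (level 2)
Higher level binds tighter
'*' has higher precedence than '&&'


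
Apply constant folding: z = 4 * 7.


4 * 7 = 28 at compile time
Optimized: z = 28


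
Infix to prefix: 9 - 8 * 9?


'*' binds tighter: tree is (- 9 (* 8 9))
Prefix: - 9 * 8 9


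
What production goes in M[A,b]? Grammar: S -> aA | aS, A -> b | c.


For [A, b]: 'b' ∈ FIRST(b)
Entry: A -> b


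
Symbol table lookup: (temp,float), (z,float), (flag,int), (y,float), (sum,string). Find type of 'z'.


Lookup 'z' → type float


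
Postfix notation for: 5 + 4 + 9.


Left to right (same or higher precedence on left)
Postfix: 5 4 + 9 +


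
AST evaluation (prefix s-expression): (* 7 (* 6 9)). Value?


Evaluate inner: (* 6 9) = 54
Evaluate root: (* 7 54) = 378
Result: 378


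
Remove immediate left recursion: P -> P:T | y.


Left-recursive alternatives: P:T; non-recursive: y
Introduce P': P -> yP', P' -> :TP' | ε


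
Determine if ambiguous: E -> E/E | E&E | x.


'x/x&x' has two parse trees (no precedence encoded between / and &)
Ambiguous


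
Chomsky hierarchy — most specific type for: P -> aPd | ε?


Single nonterminal LHS, but a^n d^n is not regular
Classification: Type 2 (Context-Free)


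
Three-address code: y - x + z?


Break into single-operator statements:
t1 = y - x
t2 = t1 + z


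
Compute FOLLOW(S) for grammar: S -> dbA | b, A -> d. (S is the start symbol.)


$ ∈ FOLLOW(S). For each A -> αBβ: add FIRST(β)\{ε} to FOLLOW(B); if β nullable, add FOLLOW(A).
FOLLOW(S) = {$}


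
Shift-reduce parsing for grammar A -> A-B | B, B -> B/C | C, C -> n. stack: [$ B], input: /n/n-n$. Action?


shift '/' to continue B -> B/C
Action: shift


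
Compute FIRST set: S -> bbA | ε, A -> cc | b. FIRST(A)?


Per alternative of A: FIRST(cc) = {c}; FIRST(b) = {b}
FIRST(A) = {b, c}


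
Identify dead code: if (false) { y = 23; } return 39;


condition is constant false, so the whole block is unreachable
Dead: 'if (false) { y = 23; }'


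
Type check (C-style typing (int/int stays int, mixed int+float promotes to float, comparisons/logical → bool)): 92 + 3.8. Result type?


Operand types: int + float
Rule: mixed int/float promotes to float; int/int stays int
Result type: float


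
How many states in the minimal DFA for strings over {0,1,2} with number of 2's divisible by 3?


Track (count of 2) mod 3: states 0..2, accept at 0
Minimal DFA: 3 states


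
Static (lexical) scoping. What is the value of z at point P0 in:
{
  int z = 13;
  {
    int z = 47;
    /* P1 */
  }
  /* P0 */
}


z declared in the same block as P0
z = 13


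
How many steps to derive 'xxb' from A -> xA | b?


Derivation: A => xA => xxA => xxb
Steps: 3


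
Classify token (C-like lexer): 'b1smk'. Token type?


Pattern: letter/underscore followed by alphanumerics, not a keyword
Type: IDENTIFIER


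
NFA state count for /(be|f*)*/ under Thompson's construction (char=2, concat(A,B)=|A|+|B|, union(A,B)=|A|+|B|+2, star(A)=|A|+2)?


Syntax tree has 3 char leaf(s), 1 union(s), 2 star(s)
chars contribute 3×2 = 6; each union adds +2; each star adds +2
Total: 6 + 2 + 4 = 12 states


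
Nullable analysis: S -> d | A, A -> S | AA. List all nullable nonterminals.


A nonterminal is nullable iff some alternative derives ε (directly, or every symbol in it is nullable)
Nullable: {}


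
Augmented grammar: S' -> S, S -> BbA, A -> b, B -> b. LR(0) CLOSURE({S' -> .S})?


Start: S' -> .S
For each item with dot before a nonterminal B, add B -> .γ for every B-production
Closure: [S' -> .S, S -> .BbA, B -> .b]


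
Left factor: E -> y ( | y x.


Common prefix: 'y'
Factored: E -> y E', E' -> ( | x


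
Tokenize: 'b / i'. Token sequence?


Scan left to right, longest-match per lexeme
Tokens: ID(b), OP(/), ID(i)


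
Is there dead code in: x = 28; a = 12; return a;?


x is assigned but never read
Dead: 'x = 28'


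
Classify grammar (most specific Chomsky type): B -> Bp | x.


Left-linear: every RHS is a terminal or one nonterminal followed by a terminal
Classification: Type 3 (Regular)


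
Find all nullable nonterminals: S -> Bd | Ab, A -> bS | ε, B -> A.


A nonterminal is nullable iff some alternative derives ε (directly, or every symbol in it is nullable)
Nullable: {A, B}


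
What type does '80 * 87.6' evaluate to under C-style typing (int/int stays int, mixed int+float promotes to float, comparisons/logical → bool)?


Operand types: int * float
Rule: mixed int/float promotes to float; int/int stays int
Result type: float


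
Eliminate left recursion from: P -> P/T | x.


Left-recursive alternatives: P/T; non-recursive: x
Introduce P': P -> xP', P' -> /TP' | ε


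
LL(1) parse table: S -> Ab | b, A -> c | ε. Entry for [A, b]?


For [A, b]: ε is nullable and 'b' ∈ FOLLOW(A)
Entry: A -> ε


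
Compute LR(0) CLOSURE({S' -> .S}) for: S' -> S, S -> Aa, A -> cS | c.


Start: S' -> .S
For each item with dot before a nonterminal B, add B -> .γ for every B-production
Closure: [S' -> .S, S -> .Aa, A -> .cS, A -> .c]


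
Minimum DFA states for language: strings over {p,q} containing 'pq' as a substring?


KMP-style automaton: 2 progress states + 1 absorbing accept = 3
Minimal DFA: 3 states


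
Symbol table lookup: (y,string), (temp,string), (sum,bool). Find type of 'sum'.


Lookup 'sum' → type bool


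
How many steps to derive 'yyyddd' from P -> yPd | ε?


Derivation: P => yPd => yyPdd => yyyPddd => yyyddd
Steps: 4


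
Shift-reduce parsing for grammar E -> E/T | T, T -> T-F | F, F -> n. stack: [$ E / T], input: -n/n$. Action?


'-' can extend T; shift to build T -> T-F
Action: shift


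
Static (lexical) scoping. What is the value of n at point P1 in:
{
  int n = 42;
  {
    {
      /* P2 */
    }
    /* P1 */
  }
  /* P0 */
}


P1's block does not declare n; resolves to the enclosing declaration at depth 0
n = 42


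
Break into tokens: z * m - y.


Scan left to right, longest-match per lexeme
Tokens: ID(z), OP(*), ID(m), OP(-), ID(y)


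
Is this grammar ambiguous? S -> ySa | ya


balanced y^n…a^n: each string has a unique parse
Unambiguous


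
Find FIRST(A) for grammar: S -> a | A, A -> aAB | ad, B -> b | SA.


Per alternative of A: FIRST(aAB) = {a}; FIRST(ad) = {a}
FIRST(A) = {a}


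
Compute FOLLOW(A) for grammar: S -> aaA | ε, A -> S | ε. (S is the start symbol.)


$ ∈ FOLLOW(S). For each A -> αBβ: add FIRST(β)\{ε} to FOLLOW(B); if β nullable, add FOLLOW(A).
FOLLOW(A) = {$}


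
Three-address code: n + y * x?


Break into single-operator statements:
t1 = y * x
t2 = n + t1


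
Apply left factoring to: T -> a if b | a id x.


Common prefix: 'a'
Factored: T -> a T', T' -> if b | id x


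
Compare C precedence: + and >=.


'+' is additive (level 9); '>=' is relational (level 7)
Higher level binds tighter
'+' has higher precedence than '>='


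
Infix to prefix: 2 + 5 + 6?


left-to-right (same/higher precedence on left): tree is (+ (+ 2 5) 6)
Prefix: + + 2 5 6


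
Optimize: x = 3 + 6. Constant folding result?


3 + 6 = 9 at compile time
Optimized: x = 9


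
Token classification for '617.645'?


Pattern: digits with a decimal point
Type: FLOAT_LITERAL


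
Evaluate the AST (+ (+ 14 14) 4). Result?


Evaluate inner: (+ 14 14) = 28
Evaluate root: (+ 28 4) = 32
Result: 32


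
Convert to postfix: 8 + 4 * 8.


* has higher precedence, evaluate 4*8 first
Postfix: 8 4 8 * +


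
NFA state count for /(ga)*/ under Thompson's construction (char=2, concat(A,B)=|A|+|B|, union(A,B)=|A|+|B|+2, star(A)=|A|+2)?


Syntax tree has 2 char leaf(s), 0 union(s), 1 star(s)
chars contribute 2×2 = 4; each union adds +2; each star adds +2
Total: 4 + 0 + 2 = 6 states


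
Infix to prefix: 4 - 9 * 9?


'*' binds tighter: tree is (- 4 (* 9 9))
Prefix: - 4 * 9 9


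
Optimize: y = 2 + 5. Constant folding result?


2 + 5 = 7 at compile time
Optimized: y = 7


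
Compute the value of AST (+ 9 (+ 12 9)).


Evaluate inner: (+ 12 9) = 21
Evaluate root: (+ 9 21) = 30
Result: 30


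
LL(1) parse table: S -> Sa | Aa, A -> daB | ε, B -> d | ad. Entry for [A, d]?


For [A, d]: 'd' ∈ FIRST(daB)
Entry: A -> daB


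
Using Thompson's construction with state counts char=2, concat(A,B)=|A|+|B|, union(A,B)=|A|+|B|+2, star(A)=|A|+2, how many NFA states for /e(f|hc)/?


Syntax tree has 4 char leaf(s), 1 union(s), 0 star(s)
chars contribute 4×2 = 8; each union adds +2; each star adds +2
Total: 8 + 2 + 0 = 10 states


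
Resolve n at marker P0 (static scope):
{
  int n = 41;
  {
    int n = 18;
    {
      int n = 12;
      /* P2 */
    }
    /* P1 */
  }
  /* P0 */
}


n declared in the same block as P0
n = 41


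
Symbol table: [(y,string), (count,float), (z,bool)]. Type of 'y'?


Lookup 'y' → type string


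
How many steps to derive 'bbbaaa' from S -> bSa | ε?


Derivation: S => bSa => bbSaa => bbbSaaa => bbbaaa
Steps: 4


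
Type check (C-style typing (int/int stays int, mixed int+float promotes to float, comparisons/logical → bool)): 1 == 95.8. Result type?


Operand types: int == float
Rule: comparison yields bool
Result type: bool


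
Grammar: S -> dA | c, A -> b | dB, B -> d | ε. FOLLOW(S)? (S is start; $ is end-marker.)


$ ∈ FOLLOW(S). For each A -> αBβ: add FIRST(β)\{ε} to FOLLOW(B); if β nullable, add FOLLOW(A).
FOLLOW(S) = {$}
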